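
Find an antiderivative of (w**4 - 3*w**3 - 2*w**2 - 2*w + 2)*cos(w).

Use integration by parts with u = w**4 - 3*w**3 - 2*w**2 - 2*w + 2, dv = cos(w) dw, so v = sin(w).
Apply parts 4 times (tabular method): alternate signs, differentiate u down to 0, integrate dv up.

w**4*sin(w) - 3*w**3*sin(w) + 4*w**3*cos(w) - 14*w**2*sin(w) - 9*w**2*cos(w) + 16*w*sin(w) - 28*w*cos(w) + 30*sin(w) + 16*cos(w) + C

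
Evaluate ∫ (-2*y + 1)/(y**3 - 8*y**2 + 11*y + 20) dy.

-3*log(y - 5)/2 + 7*log(y - 4)/5 + log(y + 1)/10 + C

Factor the denominator: (y - 5)*(y - 4)*(y + 1).
Partial-fraction decomposition: 1/(10*(y + 1)) + 7/(5*(y - 4)) - 3/(2*(y - 5)).
Integrate each term: A/(y−a) contributes A·log|y−a|.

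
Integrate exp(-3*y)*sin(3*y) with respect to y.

-exp(-3*y)*sin(3*y)/6 - exp(-3*y)*cos(3*y)/6 + C

Let I denote the integral. Integrate by parts with u = sin(3*y), dv = exp(-3*y) dy, so v = -exp(-3*y)/3: I = -exp(-3*y)*sin(3*y)/3 + ∫ exp(-3*y)*cos(3*y) dy.
Apply parts again with u = cos(3*y), dv = exp(-3*y) dy: ∫ exp(-3*y)*cos(3*y) dy = -exp(-3*y)*cos(3*y)/3 − I. Substituting back brings back I: I = -exp(-3*y)*sin(3*y)/3 - exp(-3*y)*cos(3*y)/3 − I.
Solving for I: (1 + 1)·I equals the remaining terms, so I = (1/2)·(-exp(-3*y)*sin(3*y)/3 - exp(-3*y)*cos(3*y)/3).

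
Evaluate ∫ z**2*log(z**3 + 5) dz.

Let u = z**3 + 5, so du = (3*z**2) dz.
The integral becomes (1/3)·∫ log(u) du; integrate by parts with u′=log(u), dv′=du.

z**3*log(z**3 + 5)/3 - z**3/3 + 5*log(z**3 + 5)/3 + C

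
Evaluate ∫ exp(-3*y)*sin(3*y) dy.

Let I denote the integral. Integrate by parts with u = sin(3*y), dv = exp(-3*y) dy, so v = -exp(-3*y)/3: I = -exp(-3*y)*sin(3*y)/3 + ∫ exp(-3*y)*cos(3*y) dy.
Apply parts again with u = cos(3*y), dv = exp(-3*y) dy: ∫ exp(-3*y)*cos(3*y) dy = -exp(-3*y)*cos(3*y)/3 − I. Substituting back brings back I: I = -exp(-3*y)*sin(3*y)/3 - exp(-3*y)*cos(3*y)/3 − I.
Solving for I: (1 + 1)·I equals the remaining terms, so I = (1/2)·(-exp(-3*y)*sin(3*y)/3 - exp(-3*y)*cos(3*y)/3).

-exp(-3*y)*sin(3*y)/6 - exp(-3*y)*cos(3*y)/6 + C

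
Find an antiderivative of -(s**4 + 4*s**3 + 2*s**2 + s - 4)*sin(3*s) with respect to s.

Use integration by parts with u = s**4 + 4*s**3 + 2*s**2 + s - 4, dv = -sin(3*s) ds, so v = cos(3*s)/3.
Apply parts 4 times (tabular method): alternate signs, differentiate u down to 0, integrate dv up.

s**4*cos(3*s)/3 - 4*s**3*sin(3*s)/9 + 4*s**3*cos(3*s)/3 - 4*s**2*sin(3*s)/3 + 2*s**2*cos(3*s)/9 - 4*s*sin(3*s)/27 - 5*s*cos(3*s)/9 + 5*sin(3*s)/27 - 112*cos(3*s)/81 + C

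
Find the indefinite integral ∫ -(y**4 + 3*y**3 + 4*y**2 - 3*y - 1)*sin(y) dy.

y**4*cos(y) - 4*y**3*sin(y) + 3*y**3*cos(y) - 9*y**2*sin(y) - 8*y**2*cos(y) + 16*y*sin(y) - 21*y*cos(y) + 21*sin(y) + 15*cos(y) + C

Use integration by parts with u = y**4 + 3*y**3 + 4*y**2 - 3*y - 1, dv = -sin(y) dy, so v = cos(y).
Apply parts 4 times (tabular method): alternate signs, differentiate u down to 0, integrate dv up.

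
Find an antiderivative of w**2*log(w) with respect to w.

w**3*log(w)/3 - w**3/9 + C

Use integration by parts with u = log(w), dv = w**2 dw.
Then du = 1/w dw and v = w**3/3.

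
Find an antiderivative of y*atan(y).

y**2*atan(y)/2 - y/2 + atan(y)/2 + C

Use integration by parts with u = arctan(y), dv = y dy.
Then du = 1/(y**2 + 1) dy.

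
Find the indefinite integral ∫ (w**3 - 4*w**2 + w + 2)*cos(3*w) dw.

Use integration by parts with u = w**3 - 4*w**2 + w + 2, dv = cos(3*w) dw, so v = sin(3*w)/3.
Apply parts 3 times (tabular method): alternate signs, differentiate u down to 0, integrate dv up.

w**3*sin(3*w)/3 - 4*w**2*sin(3*w)/3 + w**2*cos(3*w)/3 + w*sin(3*w)/9 - 8*w*cos(3*w)/9 + 26*sin(3*w)/27 + cos(3*w)/27 + C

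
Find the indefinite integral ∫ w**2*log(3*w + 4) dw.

w**3*log(3*w + 4)/3 - w**3/9 + 2*w**2/9 - 16*w/27 + 64*log(3*w + 4)/81 + C

Use integration by parts with u = log(3*w + 4), dv = w**2 dw.
Then du = 3/(3*w + 4) dw and v = w**3/3.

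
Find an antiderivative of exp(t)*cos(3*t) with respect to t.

3*exp(t)*sin(3*t)/10 + exp(t)*cos(3*t)/10 + C

Let I denote the integral. Integrate by parts with u = cos(3*t), dv = exp(t) dt, so v = exp(t): I = exp(t)*cos(3*t) + 3·∫ exp(t)*sin(3*t) dt.
Apply parts again with u = sin(3*t), dv = exp(t) dt: ∫ exp(t)*sin(3*t) dt = exp(t)*sin(3*t) − 3·I. Substituting back brings back I: I = 3*exp(t)*sin(3*t) + exp(t)*cos(3*t) − 9·I.
Solving for I: (1 + 9)·I equals the remaining terms, so I = (1/10)·(3*exp(t)*sin(3*t) + exp(t)*cos(3*t)).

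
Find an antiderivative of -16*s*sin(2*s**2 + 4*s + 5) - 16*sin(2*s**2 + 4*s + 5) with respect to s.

Let u = 2*s**2 + 4*s + 5, so du = (4*s + 4) ds.
Rewriting, the integral becomes -4·∫ sin(u) du = -4·-cos(u).
Substituting back, u = 2*s**2 + 4*s + 5.

4*cos(2*s**2 + 4*s + 5) + C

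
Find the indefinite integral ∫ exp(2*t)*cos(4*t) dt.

Let I denote the integral. Integrate by parts with u = cos(4*t), dv = exp(2*t) dt, so v = exp(2*t)/2: I = exp(2*t)*cos(4*t)/2 + 2·∫ exp(2*t)*sin(4*t) dt.
Apply parts again with u = sin(4*t), dv = exp(2*t) dt: ∫ exp(2*t)*sin(4*t) dt = exp(2*t)*sin(4*t)/2 − 2·I. Substituting back brings back I: I = exp(2*t)*sin(4*t) + exp(2*t)*cos(4*t)/2 − 4·I.
Solving for I: (1 + 4)·I equals the remaining terms, so I = (1/5)·(exp(2*t)*sin(4*t) + exp(2*t)*cos(4*t)/2).

exp(2*t)*sin(4*t)/5 + exp(2*t)*cos(4*t)/10 + C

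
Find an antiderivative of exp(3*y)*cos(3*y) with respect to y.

Let I denote the integral. Integrate by parts with u = cos(3*y), dv = exp(3*y) dy, so v = exp(3*y)/3: I = exp(3*y)*cos(3*y)/3 + ∫ exp(3*y)*sin(3*y) dy.
Apply parts again with u = sin(3*y), dv = exp(3*y) dy: ∫ exp(3*y)*sin(3*y) dy = exp(3*y)*sin(3*y)/3 − I. Substituting back brings back I: I = exp(3*y)*sin(3*y)/3 + exp(3*y)*cos(3*y)/3 − I.
Solving for I: (1 + 1)·I equals the remaining terms, so I = (1/2)·(exp(3*y)*sin(3*y)/3 + exp(3*y)*cos(3*y)/3).

exp(3*y)*sin(3*y)/6 + exp(3*y)*cos(3*y)/6 + C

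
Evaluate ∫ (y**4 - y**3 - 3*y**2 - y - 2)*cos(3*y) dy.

Use integration by parts with u = y**4 - y**3 - 3*y**2 - y - 2, dv = cos(3*y) dy, so v = sin(3*y)/3.
Apply parts 4 times (tabular method): alternate signs, differentiate u down to 0, integrate dv up.

y**4*sin(3*y)/3 - y**3*sin(3*y)/3 + 4*y**3*cos(3*y)/9 - 13*y**2*sin(3*y)/9 - y**2*cos(3*y)/3 - y*sin(3*y)/9 - 26*y*cos(3*y)/27 - 28*sin(3*y)/81 - cos(3*y)/27 + C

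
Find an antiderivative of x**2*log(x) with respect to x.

x**3*log(x)/3 - x**3/9 + C

Use integration by parts with u = log(x), dv = x**2 dx.
Then du = 1/x dx and v = x**3/3.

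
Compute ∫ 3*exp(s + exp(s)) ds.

3*exp(exp(s)) + C

Let u = exp(s), so du = (exp(s)) ds.
Rewriting, the integral becomes 3·∫ e^u du = 3·e^u.
Substituting back, u = exp(s).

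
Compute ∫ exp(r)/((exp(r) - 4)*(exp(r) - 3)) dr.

log(exp(r) - 4) - log(exp(r) - 3) + C

Let u = e^r, du = e^r dr.
The integral becomes ∫ du/((u-4)(u-3)); decompose into partial fractions.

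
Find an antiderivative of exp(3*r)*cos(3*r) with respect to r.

exp(3*r)*sin(3*r)/6 + exp(3*r)*cos(3*r)/6 + C

Let I denote the integral. Integrate by parts with u = cos(3*r), dv = exp(3*r) dr, so v = exp(3*r)/3: I = exp(3*r)*cos(3*r)/3 + ∫ exp(3*r)*sin(3*r) dr.
Apply parts again with u = sin(3*r), dv = exp(3*r) dr: ∫ exp(3*r)*sin(3*r) dr = exp(3*r)*sin(3*r)/3 − I. Substituting back brings back I: I = exp(3*r)*sin(3*r)/3 + exp(3*r)*cos(3*r)/3 − I.
Solving for I: (1 + 1)·I equals the remaining terms, so I = (1/2)·(exp(3*r)*sin(3*r)/3 + exp(3*r)*cos(3*r)/3).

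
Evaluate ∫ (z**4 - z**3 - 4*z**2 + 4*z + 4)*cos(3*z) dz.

Use integration by parts with u = z**4 - z**3 - 4*z**2 + 4*z + 4, dv = cos(3*z) dz, so v = sin(3*z)/3.
Apply parts 4 times (tabular method): alternate signs, differentiate u down to 0, integrate dv up.

z**4*sin(3*z)/3 - z**3*sin(3*z)/3 + 4*z**3*cos(3*z)/9 - 16*z**2*sin(3*z)/9 - z**2*cos(3*z)/3 + 14*z*sin(3*z)/9 - 32*z*cos(3*z)/27 + 140*sin(3*z)/81 + 14*cos(3*z)/27 + C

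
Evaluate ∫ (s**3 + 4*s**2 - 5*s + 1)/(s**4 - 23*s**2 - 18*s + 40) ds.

Factor the denominator: (s - 5)*(s - 1)*(s + 2)*(s + 4).
Partial-fraction decomposition: -7/(30*(s + 4)) + 19/(42*(s + 2)) - 1/(60*(s - 1)) + 67/(84*(s - 5)).
Integrate each term: A/(s−a) contributes A·log|s−a|.

67*log(s - 5)/84 - log(s - 1)/60 + 19*log(s + 2)/42 - 7*log(s + 4)/30 + C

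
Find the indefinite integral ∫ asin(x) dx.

x*asin(x) + sqrt(-x**2 + 1) + C

Use integration by parts with u = arcsin(x), dv = dx.
Then du = 1/sqrt(-x**2 + 1) dx.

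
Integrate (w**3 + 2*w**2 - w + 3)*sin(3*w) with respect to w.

-w**3*cos(3*w)/3 + w**2*sin(3*w)/3 - 2*w**2*cos(3*w)/3 + 4*w*sin(3*w)/9 + 5*w*cos(3*w)/9 - 5*sin(3*w)/27 - 23*cos(3*w)/27 + C

Use integration by parts with u = w**3 + 2*w**2 - w + 3, dv = sin(3*w) dw, so v = -cos(3*w)/3.
Apply parts 3 times (tabular method): alternate signs, differentiate u down to 0, integrate dv up.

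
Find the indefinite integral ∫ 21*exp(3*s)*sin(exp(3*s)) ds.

-7*cos(exp(3*s)) + C

Let u = exp(3*s), so du = (3*exp(3*s)) ds.
Rewriting, the integral becomes 7·∫ sin(u) du = 7·-cos(u).
Substituting back, u = exp(3*s).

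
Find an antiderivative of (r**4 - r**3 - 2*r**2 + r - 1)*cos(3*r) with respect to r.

r**4*sin(3*r)/3 - r**3*sin(3*r)/3 + 4*r**3*cos(3*r)/9 - 10*r**2*sin(3*r)/9 - r**2*cos(3*r)/3 + 5*r*sin(3*r)/9 - 20*r*cos(3*r)/27 - 7*sin(3*r)/81 + 5*cos(3*r)/27 + C

Use integration by parts with u = r**4 - r**3 - 2*r**2 + r - 1, dv = cos(3*r) dr, so v = sin(3*r)/3.
Apply parts 4 times (tabular method): alternate signs, differentiate u down to 0, integrate dv up.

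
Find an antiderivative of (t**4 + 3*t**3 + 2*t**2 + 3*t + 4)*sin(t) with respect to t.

Use integration by parts with u = t**4 + 3*t**3 + 2*t**2 + 3*t + 4, dv = sin(t) dt, so v = -cos(t).
Apply parts 4 times (tabular method): alternate signs, differentiate u down to 0, integrate dv up.

-t**4*cos(t) + 4*t**3*sin(t) - 3*t**3*cos(t) + 9*t**2*sin(t) + 10*t**2*cos(t) - 20*t*sin(t) + 15*t*cos(t) - 15*sin(t) - 24*cos(t) + C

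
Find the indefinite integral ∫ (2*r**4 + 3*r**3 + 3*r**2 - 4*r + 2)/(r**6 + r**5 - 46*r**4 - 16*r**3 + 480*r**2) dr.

-59*log(r)/7200 + 1682*log(r - 5)/2475 - 369*log(r - 4)/640 + 193*log(r + 4)/1152 - 1039*log(r + 6)/3960 - 1/(240*r) + C

Factor the denominator: r**2*(r - 5)*(r - 4)*(r + 4)*(r + 6).
Partial-fraction decomposition: -1039/(3960*(r + 6)) + 193/(1152*(r + 4)) - 369/(640*(r - 4)) + 1682/(2475*(r - 5)) - 59/(7200*r) + 1/(240*r**2).
Integrate each term; A/(r−a) gives A·log|r−a|; A/(r−a)² gives −A/(r−a).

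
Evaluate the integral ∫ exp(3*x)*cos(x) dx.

Let I denote the integral. Integrate by parts with u = cos(x), dv = exp(3*x) dx, so v = exp(3*x)/3: I = exp(3*x)*cos(x)/3 + (1/3)·∫ exp(3*x)*sin(x) dx.
Apply parts again with u = sin(x), dv = exp(3*x) dx: ∫ exp(3*x)*sin(x) dx = exp(3*x)*sin(x)/3 − (1/3)·I. Substituting back brings back I: I = exp(3*x)*sin(x)/9 + exp(3*x)*cos(x)/3 − (1/9)·I.
Solving for I: (1 + 1/9)·I equals the remaining terms, so I = (9/10)·(exp(3*x)*sin(x)/9 + exp(3*x)*cos(x)/3).

exp(3*x)*sin(x)/10 + 3*exp(3*x)*cos(x)/10 + C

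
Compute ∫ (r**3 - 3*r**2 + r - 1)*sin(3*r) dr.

Use integration by parts with u = r**3 - 3*r**2 + r - 1, dv = sin(3*r) dr, so v = -cos(3*r)/3.
Apply parts 3 times (tabular method): alternate signs, differentiate u down to 0, integrate dv up.

-r**3*cos(3*r)/3 + r**2*sin(3*r)/3 + r**2*cos(3*r) - 2*r*sin(3*r)/3 - r*cos(3*r)/9 + sin(3*r)/27 + cos(3*r)/9 + C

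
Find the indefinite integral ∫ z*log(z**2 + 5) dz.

z**2*log(z**2 + 5)/2 - z**2/2 + 5*log(z**2 + 5)/2 + C

Let u = z**2 + 5, so du = (2*z) dz.
The integral becomes (1/2)·∫ log(u) du; integrate by parts with u′=log(u), dv′=du.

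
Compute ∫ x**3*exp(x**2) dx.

(x**2 - 1)*exp(x**2)/2 + C

Let u = x², du = 2x dx; rewrite as (1/2)∫ u^1·exp(1u) du.
Now integrate by parts 1 time.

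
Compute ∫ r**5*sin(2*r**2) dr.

Let u = r², du = 2r dr; rewrite as (1/2)∫ u^2·sin(2u) du.
Now integrate by parts 2 times.

-r**4*cos(2*r**2)/4 + r**2*sin(2*r**2)/4 + cos(2*r**2)/8 + C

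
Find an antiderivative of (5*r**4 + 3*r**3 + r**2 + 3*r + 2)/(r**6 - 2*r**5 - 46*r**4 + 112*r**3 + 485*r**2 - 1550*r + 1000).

1771*log(r - 5)/600 - 751*log(r - 4)/243 + 58*log(r - 2)/147 - 7*log(r - 1)/216 - 132931*log(r + 5)/595350 - 1381/(1890*r + 9450) + C

Factor the denominator: (r - 5)*(r - 4)*(r - 2)*(r - 1)*(r + 5)**2.
Partial-fraction decomposition: -132931/(595350*(r + 5)) + 1381/(1890*(r + 5)**2) - 7/(216*(r - 1)) + 58/(147*(r - 2)) - 751/(243*(r - 4)) + 1771/(600*(r - 5)).
Integrate each term; A/(r−a) gives A·log|r−a|; A/(r−a)² gives −A/(r−a).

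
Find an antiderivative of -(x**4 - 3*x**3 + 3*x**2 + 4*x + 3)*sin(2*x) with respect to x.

x**4*cos(2*x)/2 - x**3*sin(2*x) - 3*x**3*cos(2*x)/2 + 9*x**2*sin(2*x)/4 + 17*x*cos(2*x)/4 - 17*sin(2*x)/8 + 3*cos(2*x)/2 + C

Use integration by parts with u = x**4 - 3*x**3 + 3*x**2 + 4*x + 3, dv = -sin(2*x) dx, so v = cos(2*x)/2.
Apply parts 4 times (tabular method): alternate signs, differentiate u down to 0, integrate dv up.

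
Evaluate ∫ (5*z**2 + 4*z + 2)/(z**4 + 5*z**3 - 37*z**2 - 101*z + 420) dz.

98*log(z - 4)/99 - 59*log(z - 3)/80 + 107*log(z + 5)/144 - 219*log(z + 7)/220 + C

Factor the denominator: (z - 4)*(z - 3)*(z + 5)*(z + 7).
Partial-fraction decomposition: -219/(220*(z + 7)) + 107/(144*(z + 5)) - 59/(80*(z - 3)) + 98/(99*(z - 4)).
Integrate each term: A/(z−a) contributes A·log|z−a|.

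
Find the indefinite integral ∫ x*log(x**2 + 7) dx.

x**2*log(x**2 + 7)/2 - x**2/2 + 7*log(x**2 + 7)/2 + C

Let u = x**2 + 7, so du = (2*x) dx.
The integral becomes (1/2)·∫ log(u) du; integrate by parts with u′=log(u), dv′=du.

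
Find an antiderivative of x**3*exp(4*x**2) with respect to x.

(4*x**2 - 1)*exp(4*x**2)/32 + C

Let u = x², du = 2x dx; rewrite as (1/2)∫ u^1·exp(4u) du.
Now integrate by parts 1 time.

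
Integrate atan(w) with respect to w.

w*atan(w) - log(w**2 + 1)/2 + C

Use integration by parts with u = arctan(w), dv = dw.
Then du = 1/(w**2 + 1) dw.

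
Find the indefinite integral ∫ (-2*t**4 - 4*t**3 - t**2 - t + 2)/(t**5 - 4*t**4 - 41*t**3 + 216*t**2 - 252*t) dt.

-log(t)/126 - 437*log(t - 6)/117 + 28*log(t - 3)/9 - 17*log(t - 2)/18 - 347*log(t + 7)/819 + C

Factor the denominator: t*(t - 6)*(t - 3)*(t - 2)*(t + 7).
Partial-fraction decomposition: -347/(819*(t + 7)) - 17/(18*(t - 2)) + 28/(9*(t - 3)) - 437/(117*(t - 6)) - 1/(126*t).
Integrate each term: A/(t−a) contributes A·log|t−a|.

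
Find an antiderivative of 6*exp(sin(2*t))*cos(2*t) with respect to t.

Let u = sin(2*t), so du = (2*cos(2*t)) dt.
Rewriting, the integral becomes 3·∫ e^u du = 3·e^u.
Substituting back, u = sin(2*t).

3*exp(sin(2*t)) + C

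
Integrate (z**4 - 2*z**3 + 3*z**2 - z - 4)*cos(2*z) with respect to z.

z**4*sin(2*z)/2 - z**3*sin(2*z) + z**3*cos(2*z) - 3*z**2*cos(2*z)/2 + z*sin(2*z) - 2*sin(2*z) + cos(2*z)/2 + C

Use integration by parts with u = z**4 - 2*z**3 + 3*z**2 - z - 4, dv = cos(2*z) dz, so v = sin(2*z)/2.
Apply parts 4 times (tabular method): alternate signs, differentiate u down to 0, integrate dv up.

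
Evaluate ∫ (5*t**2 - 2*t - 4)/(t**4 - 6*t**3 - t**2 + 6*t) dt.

-2*log(t)/3 + 82*log(t - 6)/105 + log(t - 1)/10 - 3*log(t + 1)/14 + C

Factor the denominator: t*(t - 6)*(t - 1)*(t + 1).
Partial-fraction decomposition: -3/(14*(t + 1)) + 1/(10*(t - 1)) + 82/(105*(t - 6)) - 2/(3*t).
Integrate each term: A/(t−a) contributes A·log|t−a|.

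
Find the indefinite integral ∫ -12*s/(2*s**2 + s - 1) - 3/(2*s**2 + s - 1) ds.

-3*log(2*s**2 + s - 1) + C

Let u = 2*s**2 + s - 1, so du = (4*s + 1) ds.
Rewriting, the integral becomes -3·∫ 1/u du = -3·log(u).
Substituting back, u = 2*s**2 + s - 1.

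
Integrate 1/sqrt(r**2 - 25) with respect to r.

Substitute r = 5·sec(θ), so dr = 5·sec(θ)*tan(θ) dθ and the radical becomes sqrt(r**2 - 25) = 5·tan(θ) by the Pythagorean identity.
Integrate the resulting trig expression in θ, then back-substitute sec(θ) = r/5, tan(θ) = sqrt(r**2 - 25)/5 (absorbing any constant into C).

log(r + sqrt(r**2 - 25)) + C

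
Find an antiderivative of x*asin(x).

x**2*asin(x)/2 + x*sqrt(-x**2 + 1)/4 - asin(x)/4 + C

Use integration by parts with u = arcsin(x), dv = x dx.
Then du = 1/sqrt(-x**2 + 1) dx.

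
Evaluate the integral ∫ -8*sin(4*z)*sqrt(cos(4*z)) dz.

Let u = cos(4*z), so du = (-4*sin(4*z)) dz.
Rewriting, the integral becomes 2·∫ √u du = 2·(2/3)u^(3/2).
Substituting back, u = cos(4*z).

4*cos(4*z)**(3/2)/3 + C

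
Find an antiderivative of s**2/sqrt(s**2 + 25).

s*sqrt(s**2 + 25)/2 - 25*log(s + sqrt(s**2 + 25))/2 + C

Substitute s = 5·tan(θ), so ds = 5·sec(θ)^2 dθ and the radical becomes sqrt(s**2 + 25) = 5·sec(θ) by the Pythagorean identity.
Integrate the resulting trig expression in θ, then back-substitute tan(θ) = s/5, sec(θ) = sqrt(s**2 + 25)/5 (absorbing any constant into C).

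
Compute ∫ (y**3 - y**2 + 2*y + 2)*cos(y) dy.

y**3*sin(y) - y**2*sin(y) + 3*y**2*cos(y) - 4*y*sin(y) - 2*y*cos(y) + 4*sin(y) - 4*cos(y) + C

Use integration by parts with u = y**3 - y**2 + 2*y + 2, dv = cos(y) dy, so v = sin(y).
Apply parts 3 times (tabular method): alternate signs, differentiate u down to 0, integrate dv up.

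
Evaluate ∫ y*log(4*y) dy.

Use integration by parts with u = log(4*y), dv = y dy.
Then du = 1/y dy and v = y**2/2.

y**2*(log(y) + 2*log(2))/2 - y**2/4 + C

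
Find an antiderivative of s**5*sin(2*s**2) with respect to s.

Let u = s², du = 2s ds; rewrite as (1/2)∫ u^2·sin(2u) du.
Now integrate by parts 2 times.

-s**4*cos(2*s**2)/4 + s**2*sin(2*s**2)/4 + cos(2*s**2)/8 + C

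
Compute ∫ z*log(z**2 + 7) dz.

z**2*log(z**2 + 7)/2 - z**2/2 + 7*log(z**2 + 7)/2 + C

Let u = z**2 + 7, so du = (2*z) dz.
The integral becomes (1/2)·∫ log(u) du; integrate by parts with u′=log(u), dv′=du.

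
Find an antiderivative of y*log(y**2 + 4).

Let u = y**2 + 4, so du = (2*y) dy.
The integral becomes (1/2)·∫ log(u) du; integrate by parts with u′=log(u), dv′=du.

y**2*log(y**2 + 4)/2 - y**2/2 + 2*log(y**2 + 4) + C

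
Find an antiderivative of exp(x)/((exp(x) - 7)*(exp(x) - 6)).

Let u = e^x, du = e^x dx.
The integral becomes ∫ du/((u-7)(u-6)); decompose into partial fractions.

log(exp(x) - 7) - log(exp(x) - 6) + C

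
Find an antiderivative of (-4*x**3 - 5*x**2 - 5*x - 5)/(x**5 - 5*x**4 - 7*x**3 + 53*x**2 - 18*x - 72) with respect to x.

Factor the denominator: (x - 4)*(x - 3)*(x - 2)*(x + 1)*(x + 3).
Partial-fraction decomposition: 73/(420*(x + 3)) + 1/(120*(x + 1)) - 67/(30*(x - 2)) + 173/(24*(x - 3)) - 361/(70*(x - 4)).
Integrate each term: A/(x−a) contributes A·log|x−a|.

-361*log(x - 4)/70 + 173*log(x - 3)/24 - 67*log(x - 2)/30 + log(x + 1)/120 + 73*log(x + 3)/420 + C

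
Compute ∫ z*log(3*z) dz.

z**2*(log(z) + log(3))/2 - z**2/4 + C

Use integration by parts with u = log(3*z), dv = z dz.
Then du = 1/z dz and v = z**2/2.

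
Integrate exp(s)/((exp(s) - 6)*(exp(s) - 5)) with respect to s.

Let u = e^s, du = e^s ds.
The integral becomes ∫ du/((u-6)(u-5)); decompose into partial fractions.

log(exp(s) - 6) - log(exp(s) - 5) + C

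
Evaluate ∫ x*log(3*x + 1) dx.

x**2*log(3*x + 1)/2 - x**2/4 + x/6 - log(3*x + 1)/18 + C

Use integration by parts with u = log(3*x + 1), dv = x dx.
Then du = 3/(3*x + 1) dx and v = x**2/2.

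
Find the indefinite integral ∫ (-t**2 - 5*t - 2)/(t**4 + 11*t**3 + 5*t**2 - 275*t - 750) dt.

Factor the denominator: (t - 5)*(t + 5)**2*(t + 6).
Partial-fraction decomposition: 8/(11*(t + 6)) - 17/(25*(t + 5)) + 1/(5*(t + 5)**2) - 13/(275*(t - 5)).
Integrate each term; A/(t−a) gives A·log|t−a|; A/(t−a)² gives −A/(t−a).

-13*log(t - 5)/275 - 17*log(t + 5)/25 + 8*log(t + 6)/11 - 1/(5*t + 25) + C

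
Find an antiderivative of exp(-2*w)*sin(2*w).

Let I denote the integral. Integrate by parts with u = sin(2*w), dv = exp(-2*w) dw, so v = -exp(-2*w)/2: I = -exp(-2*w)*sin(2*w)/2 + ∫ exp(-2*w)*cos(2*w) dw.
Apply parts again with u = cos(2*w), dv = exp(-2*w) dw: ∫ exp(-2*w)*cos(2*w) dw = -exp(-2*w)*cos(2*w)/2 − I. Substituting back brings back I: I = -exp(-2*w)*sin(2*w)/2 - exp(-2*w)*cos(2*w)/2 − I.
Solving for I: (1 + 1)·I equals the remaining terms, so I = (1/2)·(-exp(-2*w)*sin(2*w)/2 - exp(-2*w)*cos(2*w)/2).

-exp(-2*w)*sin(2*w)/4 - exp(-2*w)*cos(2*w)/4 + C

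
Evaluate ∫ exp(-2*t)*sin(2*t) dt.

Let I denote the integral. Integrate by parts with u = sin(2*t), dv = exp(-2*t) dt, so v = -exp(-2*t)/2: I = -exp(-2*t)*sin(2*t)/2 + ∫ exp(-2*t)*cos(2*t) dt.
Apply parts again with u = cos(2*t), dv = exp(-2*t) dt: ∫ exp(-2*t)*cos(2*t) dt = -exp(-2*t)*cos(2*t)/2 − I. Substituting back brings back I: I = -exp(-2*t)*sin(2*t)/2 - exp(-2*t)*cos(2*t)/2 − I.
Solving for I: (1 + 1)·I equals the remaining terms, so I = (1/2)·(-exp(-2*t)*sin(2*t)/2 - exp(-2*t)*cos(2*t)/2).

-exp(-2*t)*sin(2*t)/4 - exp(-2*t)*cos(2*t)/4 + C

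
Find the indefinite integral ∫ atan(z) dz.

z*atan(z) - log(z**2 + 1)/2 + C

Use integration by parts with u = arctan(z), dv = dz.
Then du = 1/(z**2 + 1) dz.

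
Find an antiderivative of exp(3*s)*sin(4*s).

Let I denote the integral. Integrate by parts with u = sin(4*s), dv = exp(3*s) ds, so v = exp(3*s)/3: I = exp(3*s)*sin(4*s)/3 − (4/3)·∫ exp(3*s)*cos(4*s) ds.
Apply parts again with u = cos(4*s), dv = exp(3*s) ds: ∫ exp(3*s)*cos(4*s) ds = exp(3*s)*cos(4*s)/3 + (4/3)·I. Substituting back brings back I: I = exp(3*s)*sin(4*s)/3 - 4*exp(3*s)*cos(4*s)/9 − (16/9)·I.
Solving for I: (1 + 16/9)·I equals the remaining terms, so I = (9/25)·(exp(3*s)*sin(4*s)/3 - 4*exp(3*s)*cos(4*s)/9).

3*exp(3*s)*sin(4*s)/25 - 4*exp(3*s)*cos(4*s)/25 + C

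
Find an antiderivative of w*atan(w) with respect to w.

w**2*atan(w)/2 - w/2 + atan(w)/2 + C

Use integration by parts with u = arctan(w), dv = w dw.
Then du = 1/(w**2 + 1) dw.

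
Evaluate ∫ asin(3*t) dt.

Use integration by parts with u = arcsin(3*t), dv = dt.
Then du = 3/sqrt(-9*t**2 + 1) dt.

t*asin(3*t) + sqrt(-9*t**2 + 1)/3 + C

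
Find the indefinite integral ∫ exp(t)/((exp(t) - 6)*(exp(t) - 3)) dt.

log(exp(t) - 6)/3 - log(exp(t) - 3)/3 + C

Let u = e^t, du = e^t dt.
The integral becomes ∫ du/((u-3)(u-6)); decompose into partial fractions.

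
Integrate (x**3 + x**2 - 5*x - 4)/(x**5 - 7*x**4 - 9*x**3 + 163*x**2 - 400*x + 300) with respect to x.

121*log(x - 5)/180 - 17*log(x - 3)/16 + 181*log(x - 2)/441 - 79*log(x + 5)/3920 + 2/(21*x - 42) + C

Factor the denominator: (x - 5)*(x - 3)*(x - 2)**2*(x + 5).
Partial-fraction decomposition: -79/(3920*(x + 5)) + 181/(441*(x - 2)) - 2/(21*(x - 2)**2) - 17/(16*(x - 3)) + 121/(180*(x - 5)).
Integrate each term; A/(x−a) gives A·log|x−a|; A/(x−a)² gives −A/(x−a).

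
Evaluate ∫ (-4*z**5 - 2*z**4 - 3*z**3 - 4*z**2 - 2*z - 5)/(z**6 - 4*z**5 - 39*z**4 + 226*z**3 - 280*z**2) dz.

Factor the denominator: z**2*(z - 5)*(z - 4)*(z - 2)*(z + 7).
Partial-fraction decomposition: -15817/(14553*(z + 7)) - 209/(216*(z - 2)) + 4877/(352*(z - 4)) - 712/(45*(z - 5)) + 169/(7840*z) + 1/(56*z**2).
Integrate each term; A/(z−a) gives A·log|z−a|; A/(z−a)² gives −A/(z−a).

169*log(z)/7840 - 712*log(z - 5)/45 + 4877*log(z - 4)/352 - 209*log(z - 2)/216 - 15817*log(z + 7)/14553 - 1/(56*z) + C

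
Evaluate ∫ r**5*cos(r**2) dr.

r**4*sin(r**2)/2 + r**2*cos(r**2) - sin(r**2) + C

Let u = r², du = 2r dr; rewrite as (1/2)∫ u^2·cos(1u) du.
Now integrate by parts 2 times.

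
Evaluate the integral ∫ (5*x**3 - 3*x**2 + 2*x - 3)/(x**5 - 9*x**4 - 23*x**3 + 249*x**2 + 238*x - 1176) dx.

8553*log(x - 7)/60500 + 29*log(x - 2)/750 + 171*log(x + 3)/500 - 379*log(x + 4)/726 - 1579/(550*x - 3850) + C

Factor the denominator: (x - 7)**2*(x - 2)*(x + 3)*(x + 4).
Partial-fraction decomposition: -379/(726*(x + 4)) + 171/(500*(x + 3)) + 29/(750*(x - 2)) + 8553/(60500*(x - 7)) + 1579/(550*(x - 7)**2).
Integrate each term; A/(x−a) gives A·log|x−a|; A/(x−a)² gives −A/(x−a).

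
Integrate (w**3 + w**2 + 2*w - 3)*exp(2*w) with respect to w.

(4*w**3 - 2*w**2 + 10*w - 17)*exp(2*w)/8 + C

Use integration by parts with u = w**3 + w**2 + 2*w - 3, dv = exp(2*w) dw, so v = exp(2*w)/2.
Apply parts 3 times (tabular method): alternate signs, differentiate u down to 0, integrate dv up.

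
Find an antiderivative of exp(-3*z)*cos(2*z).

2*exp(-3*z)*sin(2*z)/13 - 3*exp(-3*z)*cos(2*z)/13 + C

Let I denote the integral. Integrate by parts with u = cos(2*z), dv = exp(-3*z) dz, so v = -exp(-3*z)/3: I = -exp(-3*z)*cos(2*z)/3 − (2/3)·∫ exp(-3*z)*sin(2*z) dz.
Apply parts again with u = sin(2*z), dv = exp(-3*z) dz: ∫ exp(-3*z)*sin(2*z) dz = -exp(-3*z)*sin(2*z)/3 + (2/3)·I. Substituting back brings back I: I = 2*exp(-3*z)*sin(2*z)/9 - exp(-3*z)*cos(2*z)/3 − (4/9)·I.
Solving for I: (1 + 4/9)·I equals the remaining terms, so I = (9/13)·(2*exp(-3*z)*sin(2*z)/9 - exp(-3*z)*cos(2*z)/3).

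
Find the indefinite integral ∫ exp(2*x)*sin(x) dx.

2*exp(2*x)*sin(x)/5 - exp(2*x)*cos(x)/5 + C

Let I denote the integral. Integrate by parts with u = sin(x), dv = exp(2*x) dx, so v = exp(2*x)/2: I = exp(2*x)*sin(x)/2 − (1/2)·∫ exp(2*x)*cos(x) dx.
Apply parts again with u = cos(x), dv = exp(2*x) dx: ∫ exp(2*x)*cos(x) dx = exp(2*x)*cos(x)/2 + (1/2)·I. Substituting back brings back I: I = exp(2*x)*sin(x)/2 - exp(2*x)*cos(x)/4 − (1/4)·I.
Solving for I: (1 + 1/4)·I equals the remaining terms, so I = (4/5)·(exp(2*x)*sin(x)/2 - exp(2*x)*cos(x)/4).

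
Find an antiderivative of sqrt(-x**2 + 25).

x*sqrt(-x**2 + 25)/2 + 25*asin(x/5)/2 + C

Substitute x = 5·sin(θ), so dx = 5·cos(θ) dθ and the radical becomes sqrt(-x**2 + 25) = 5·cos(θ) by the Pythagorean identity.
Integrate the resulting trig expression in θ, then back-substitute θ = asin(x/5), sin(θ) = x/5, cos(θ) = sqrt(-x**2 + 25)/5 (absorbing any constant into C).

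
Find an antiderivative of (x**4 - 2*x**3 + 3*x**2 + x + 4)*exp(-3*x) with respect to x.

Use integration by parts with u = x**4 - 2*x**3 + 3*x**2 + x + 4, dv = exp(-3*x) dx, so v = -exp(-3*x)/3.
Apply parts 4 times (tabular method): alternate signs, differentiate u down to 0, integrate dv up.

(-27*x**4 + 18*x**3 - 63*x**2 - 69*x - 131)*exp(-3*x)/81 + C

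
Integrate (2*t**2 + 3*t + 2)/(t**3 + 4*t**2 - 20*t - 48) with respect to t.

23*log(t - 4)/30 - log(t + 2)/6 + 7*log(t + 6)/5 + C

Factor the denominator: (t - 4)*(t + 2)*(t + 6).
Partial-fraction decomposition: 7/(5*(t + 6)) - 1/(6*(t + 2)) + 23/(30*(t - 4)).
Integrate each term: A/(t−a) contributes A·log|t−a|.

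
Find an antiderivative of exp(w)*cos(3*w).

3*exp(w)*sin(3*w)/10 + exp(w)*cos(3*w)/10 + C

Let I denote the integral. Integrate by parts with u = cos(3*w), dv = exp(w) dw, so v = exp(w): I = exp(w)*cos(3*w) + 3·∫ exp(w)*sin(3*w) dw.
Apply parts again with u = sin(3*w), dv = exp(w) dw: ∫ exp(w)*sin(3*w) dw = exp(w)*sin(3*w) − 3·I. Substituting back brings back I: I = 3*exp(w)*sin(3*w) + exp(w)*cos(3*w) − 9·I.
Solving for I: (1 + 9)·I equals the remaining terms, so I = (1/10)·(3*exp(w)*sin(3*w) + exp(w)*cos(3*w)).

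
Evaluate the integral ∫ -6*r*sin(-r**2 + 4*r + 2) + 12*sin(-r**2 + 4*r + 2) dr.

-3*cos(-r**2 + 4*r + 2) + C

Let u = r**2 - 4*r - 2, so du = (2*r - 4) dr.
Rewriting, the integral becomes 3·∫ sin(u) du = 3·-cos(u).
Substituting back, u = r**2 - 4*r - 2.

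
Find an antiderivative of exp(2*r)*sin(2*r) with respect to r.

exp(2*r)*sin(2*r)/4 - exp(2*r)*cos(2*r)/4 + C

Let I denote the integral. Integrate by parts with u = sin(2*r), dv = exp(2*r) dr, so v = exp(2*r)/2: I = exp(2*r)*sin(2*r)/2 − ∫ exp(2*r)*cos(2*r) dr.
Apply parts again with u = cos(2*r), dv = exp(2*r) dr: ∫ exp(2*r)*cos(2*r) dr = exp(2*r)*cos(2*r)/2 + I. Substituting back brings back I: I = exp(2*r)*sin(2*r)/2 - exp(2*r)*cos(2*r)/2 − I.
Solving for I: (1 + 1)·I equals the remaining terms, so I = (1/2)·(exp(2*r)*sin(2*r)/2 - exp(2*r)*cos(2*r)/2).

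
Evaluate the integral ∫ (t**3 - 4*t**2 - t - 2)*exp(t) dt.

(t**3 - 7*t**2 + 13*t - 15)*exp(t) + C

Use integration by parts with u = t**3 - 4*t**2 - t - 2, dv = exp(t) dt, so v = exp(t).
Apply parts 3 times (tabular method): alternate signs, differentiate u down to 0, integrate dv up.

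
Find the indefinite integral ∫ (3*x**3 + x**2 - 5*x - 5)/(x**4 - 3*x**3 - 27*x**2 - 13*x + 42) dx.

Factor the denominator: (x - 7)*(x - 1)*(x + 2)*(x + 3).
Partial-fraction decomposition: 31/(20*(x + 3)) - 5/(9*(x + 2)) + 1/(12*(x - 1)) + 173/(90*(x - 7)).
Integrate each term: A/(x−a) contributes A·log|x−a|.

173*log(x - 7)/90 + log(x - 1)/12 - 5*log(x + 2)/9 + 31*log(x + 3)/20 + C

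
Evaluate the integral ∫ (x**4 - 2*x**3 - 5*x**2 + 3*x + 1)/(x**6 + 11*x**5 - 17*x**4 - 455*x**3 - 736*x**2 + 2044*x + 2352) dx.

Factor the denominator: (x - 6)*(x - 2)*(x + 1)*(x + 4)*(x + 7)**2.
Partial-fraction decomposition: 20395/(123201*(x + 7)) + 1411/(1053*(x + 7)**2) - 293/(1620*(x + 4)) - 1/(567*(x + 1)) + 13/(5832*(x - 2)) + 703/(47320*(x - 6)).
Integrate each term; A/(x−a) gives A·log|x−a|; A/(x−a)² gives −A/(x−a).

703*log(x - 6)/47320 + 13*log(x - 2)/5832 - log(x + 1)/567 - 293*log(x + 4)/1620 + 20395*log(x + 7)/123201 - 1411/(1053*x + 7371) + C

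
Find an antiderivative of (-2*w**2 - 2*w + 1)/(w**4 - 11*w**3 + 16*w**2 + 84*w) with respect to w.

log(w)/84 - 37*log(w - 7)/21 + 83*log(w - 6)/48 + log(w + 2)/48 + C

Factor the denominator: w*(w - 7)*(w - 6)*(w + 2).
Partial-fraction decomposition: 1/(48*(w + 2)) + 83/(48*(w - 6)) - 37/(21*(w - 7)) + 1/(84*w).
Integrate each term: A/(w−a) contributes A·log|w−a|.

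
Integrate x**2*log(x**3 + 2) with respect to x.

Let u = x**3 + 2, so du = (3*x**2) dx.
The integral becomes (1/3)·∫ log(u) du; integrate by parts with u′=log(u), dv′=du.

x**3*log(x**3 + 2)/3 - x**3/3 + 2*log(x**3 + 2)/3 + C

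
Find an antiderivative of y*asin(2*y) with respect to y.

Use integration by parts with u = arcsin(2*y), dv = y dy.
Then du = 2/sqrt(-4*y**2 + 1) dy.

y**2*asin(2*y)/2 + y*sqrt(-4*y**2 + 1)/8 - asin(2*y)/16 + C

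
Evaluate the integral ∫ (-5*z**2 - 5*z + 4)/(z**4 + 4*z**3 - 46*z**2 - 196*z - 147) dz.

Factor the denominator: (z - 7)*(z + 1)*(z + 3)*(z + 7).
Partial-fraction decomposition: 103/(168*(z + 7)) - 13/(40*(z + 3)) - 1/(24*(z + 1)) - 69/(280*(z - 7)).
Integrate each term: A/(z−a) contributes A·log|z−a|.

-69*log(z - 7)/280 - log(z + 1)/24 - 13*log(z + 3)/40 + 103*log(z + 7)/168 + C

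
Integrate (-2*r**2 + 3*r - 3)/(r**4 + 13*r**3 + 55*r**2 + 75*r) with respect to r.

-log(r)/25 + 5*log(r + 3)/2 - 123*log(r + 5)/50 + 34/(5*r + 25) + C

Factor the denominator: r*(r + 3)*(r + 5)**2.
Partial-fraction decomposition: -123/(50*(r + 5)) - 34/(5*(r + 5)**2) + 5/(2*(r + 3)) - 1/(25*r).
Integrate each term; A/(r−a) gives A·log|r−a|; A/(r−a)² gives −A/(r−a).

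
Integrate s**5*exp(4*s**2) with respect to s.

Let u = s², du = 2s ds; rewrite as (1/2)∫ u^2·exp(4u) du.
Now integrate by parts 2 times.

(8*s**4 - 4*s**2 + 1)*exp(4*s**2)/64 + C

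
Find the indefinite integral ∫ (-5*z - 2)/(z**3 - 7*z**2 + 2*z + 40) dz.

-27*log(z - 5)/7 + 11*log(z - 4)/3 + 4*log(z + 2)/21 + C

Factor the denominator: (z - 5)*(z - 4)*(z + 2).
Partial-fraction decomposition: 4/(21*(z + 2)) + 11/(3*(z - 4)) - 27/(7*(z - 5)).
Integrate each term: A/(z−a) contributes A·log|z−a|.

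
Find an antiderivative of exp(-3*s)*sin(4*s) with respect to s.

-3*exp(-3*s)*sin(4*s)/25 - 4*exp(-3*s)*cos(4*s)/25 + C

Let I denote the integral. Integrate by parts with u = sin(4*s), dv = exp(-3*s) ds, so v = -exp(-3*s)/3: I = -exp(-3*s)*sin(4*s)/3 + (4/3)·∫ exp(-3*s)*cos(4*s) ds.
Apply parts again with u = cos(4*s), dv = exp(-3*s) ds: ∫ exp(-3*s)*cos(4*s) ds = -exp(-3*s)*cos(4*s)/3 − (4/3)·I. Substituting back brings back I: I = -exp(-3*s)*sin(4*s)/3 - 4*exp(-3*s)*cos(4*s)/9 − (16/9)·I.
Solving for I: (1 + 16/9)·I equals the remaining terms, so I = (9/25)·(-exp(-3*s)*sin(4*s)/3 - 4*exp(-3*s)*cos(4*s)/9).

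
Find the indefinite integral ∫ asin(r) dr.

Use integration by parts with u = arcsin(r), dv = dr.
Then du = 1/sqrt(-r**2 + 1) dr.

r*asin(r) + sqrt(-r**2 + 1) + C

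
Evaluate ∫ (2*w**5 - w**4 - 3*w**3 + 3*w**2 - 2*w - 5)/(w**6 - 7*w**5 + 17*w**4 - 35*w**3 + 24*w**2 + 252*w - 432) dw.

Factor the denominator: (w - 4)*(w - 3)*(w - 2)*(w + 2)*(w**2 + 9).
Partial-fraction decomposition: (23*w + 1212)/(585*(w**2 + 9)) + 3/(104*(w + 2)) + 27/(104*(w - 2)) - 34/(9*(w - 3)) + 109/(20*(w - 4)).
Integrate each term; A/(w−a) gives A·log|w−a|; the (Bw+D)/(w²+p²) term gives a log and an atan.

109*log(w - 4)/20 - 34*log(w - 3)/9 + 27*log(w - 2)/104 + 3*log(w + 2)/104 + 23*log(w**2 + 9)/1170 + 404*atan(w/3)/585 + C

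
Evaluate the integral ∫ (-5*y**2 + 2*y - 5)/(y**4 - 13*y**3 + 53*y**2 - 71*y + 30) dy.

Factor the denominator: (y - 6)*(y - 5)*(y - 1)**2.
Partial-fraction decomposition: -29/(50*(y - 1)) - 2/(5*(y - 1)**2) + 15/(2*(y - 5)) - 173/(25*(y - 6)).
Integrate each term; A/(y−a) gives A·log|y−a|; A/(y−a)² gives −A/(y−a).

-173*log(y - 6)/25 + 15*log(y - 5)/2 - 29*log(y - 1)/50 + 2/(5*y - 5) + C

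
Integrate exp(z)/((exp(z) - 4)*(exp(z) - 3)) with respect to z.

log(exp(z) - 4) - log(exp(z) - 3) + C

Let u = e^z, du = e^z dz.
The integral becomes ∫ du/((u-3)(u-4)); decompose into partial fractions.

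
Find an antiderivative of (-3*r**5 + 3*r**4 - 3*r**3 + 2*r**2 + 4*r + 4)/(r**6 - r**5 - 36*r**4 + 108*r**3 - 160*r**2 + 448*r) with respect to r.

Factor the denominator: r*(r - 4)**2*(r + 7)*(r**2 + 4).
Partial-fraction decomposition: -(671*r + 444)/(5300*(r**2 + 4)) - 58727/(44891*(r + 7)) - 76187/(48400*(r - 4)) - 611/(220*(r - 4)**2) + 1/(112*r).
Integrate each term; A/(r−a) gives A·log|r−a|; the (Br+D)/(r²+p²) term gives a log and an atan.

log(r)/112 - 76187*log(r - 4)/48400 - 58727*log(r + 7)/44891 - 671*log(r**2 + 4)/10600 - 111*atan(r/2)/2650 + 611/(220*r - 880) + C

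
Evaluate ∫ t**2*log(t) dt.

t**3*log(t)/3 - t**3/9 + C

Use integration by parts with u = log(t), dv = t**2 dt.
Then du = 1/t dt and v = t**3/3.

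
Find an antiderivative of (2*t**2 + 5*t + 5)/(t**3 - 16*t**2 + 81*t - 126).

69*log(t - 7)/2 - 107*log(t - 6)/3 + 19*log(t - 3)/6 + C

Factor the denominator: (t - 7)*(t - 6)*(t - 3).
Partial-fraction decomposition: 19/(6*(t - 3)) - 107/(3*(t - 6)) + 69/(2*(t - 7)).
Integrate each term: A/(t−a) contributes A·log|t−a|.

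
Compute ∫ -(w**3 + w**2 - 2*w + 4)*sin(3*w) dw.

Use integration by parts with u = w**3 + w**2 - 2*w + 4, dv = -sin(3*w) dw, so v = cos(3*w)/3.
Apply parts 3 times (tabular method): alternate signs, differentiate u down to 0, integrate dv up.

w**3*cos(3*w)/3 - w**2*sin(3*w)/3 + w**2*cos(3*w)/3 - 2*w*sin(3*w)/9 - 8*w*cos(3*w)/9 + 8*sin(3*w)/27 + 34*cos(3*w)/27 + C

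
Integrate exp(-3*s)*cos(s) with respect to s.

exp(-3*s)*sin(s)/10 - 3*exp(-3*s)*cos(s)/10 + C

Let I denote the integral. Integrate by parts with u = cos(s), dv = exp(-3*s) ds, so v = -exp(-3*s)/3: I = -exp(-3*s)*cos(s)/3 − (1/3)·∫ exp(-3*s)*sin(s) ds.
Apply parts again with u = sin(s), dv = exp(-3*s) ds: ∫ exp(-3*s)*sin(s) ds = -exp(-3*s)*sin(s)/3 + (1/3)·I. Substituting back brings back I: I = exp(-3*s)*sin(s)/9 - exp(-3*s)*cos(s)/3 − (1/9)·I.
Solving for I: (1 + 1/9)·I equals the remaining terms, so I = (9/10)·(exp(-3*s)*sin(s)/9 - exp(-3*s)*cos(s)/3).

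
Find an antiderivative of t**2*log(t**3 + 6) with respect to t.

Let u = t**3 + 6, so du = (3*t**2) dt.
The integral becomes (1/3)·∫ log(u) du; integrate by parts with u′=log(u), dv′=du.

t**3*log(t**3 + 6)/3 - t**3/3 + 2*log(t**3 + 6) + C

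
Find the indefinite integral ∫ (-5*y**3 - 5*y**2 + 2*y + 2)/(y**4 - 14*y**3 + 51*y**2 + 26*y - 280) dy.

Factor the denominator: (y - 7)*(y - 5)*(y - 4)*(y + 2).
Partial-fraction decomposition: -1/(21*(y + 2)) - 65/(3*(y - 4)) + 369/(7*(y - 5)) - 36/(y - 7).
Integrate each term: A/(y−a) contributes A·log|y−a|.

-36*log(y - 7) + 369*log(y - 5)/7 - 65*log(y - 4)/3 - log(y + 2)/21 + C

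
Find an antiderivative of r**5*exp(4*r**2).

(8*r**4 - 4*r**2 + 1)*exp(4*r**2)/64 + C

Let u = r², du = 2r dr; rewrite as (1/2)∫ u^2·exp(4u) du.
Now integrate by parts 2 times.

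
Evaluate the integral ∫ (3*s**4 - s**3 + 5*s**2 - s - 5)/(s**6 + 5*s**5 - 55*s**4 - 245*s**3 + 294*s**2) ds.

-31*log(s)/1764 + 7093*log(s - 7)/53508 - log(s - 1)/336 + 4285*log(s + 6)/3276 - 7793*log(s + 7)/5488 + 5/(294*s) + C

Factor the denominator: s**2*(s - 7)*(s - 1)*(s + 6)*(s + 7).
Partial-fraction decomposition: -7793/(5488*(s + 7)) + 4285/(3276*(s + 6)) - 1/(336*(s - 1)) + 7093/(53508*(s - 7)) - 31/(1764*s) - 5/(294*s**2).
Integrate each term; A/(s−a) gives A·log|s−a|; A/(s−a)² gives −A/(s−a).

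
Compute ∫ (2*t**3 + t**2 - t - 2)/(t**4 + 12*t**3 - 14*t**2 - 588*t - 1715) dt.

121*log(t - 7)/392 + 37*log(t + 5)/8 - 575*log(t + 7)/196 + 158/(7*t + 49) + C

Factor the denominator: (t - 7)*(t + 5)*(t + 7)**2.
Partial-fraction decomposition: -575/(196*(t + 7)) - 158/(7*(t + 7)**2) + 37/(8*(t + 5)) + 121/(392*(t - 7)).
Integrate each term; A/(t−a) gives A·log|t−a|; A/(t−a)² gives −A/(t−a).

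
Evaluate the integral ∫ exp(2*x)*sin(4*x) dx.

exp(2*x)*sin(4*x)/10 - exp(2*x)*cos(4*x)/5 + C

Let I denote the integral. Integrate by parts with u = sin(4*x), dv = exp(2*x) dx, so v = exp(2*x)/2: I = exp(2*x)*sin(4*x)/2 − 2·∫ exp(2*x)*cos(4*x) dx.
Apply parts again with u = cos(4*x), dv = exp(2*x) dx: ∫ exp(2*x)*cos(4*x) dx = exp(2*x)*cos(4*x)/2 + 2·I. Substituting back brings back I: I = exp(2*x)*sin(4*x)/2 - exp(2*x)*cos(4*x) − 4·I.
Solving for I: (1 + 4)·I equals the remaining terms, so I = (1/5)·(exp(2*x)*sin(4*x)/2 - exp(2*x)*cos(4*x)).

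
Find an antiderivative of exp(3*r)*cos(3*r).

Let I denote the integral. Integrate by parts with u = cos(3*r), dv = exp(3*r) dr, so v = exp(3*r)/3: I = exp(3*r)*cos(3*r)/3 + ∫ exp(3*r)*sin(3*r) dr.
Apply parts again with u = sin(3*r), dv = exp(3*r) dr: ∫ exp(3*r)*sin(3*r) dr = exp(3*r)*sin(3*r)/3 − I. Substituting back brings back I: I = exp(3*r)*sin(3*r)/3 + exp(3*r)*cos(3*r)/3 − I.
Solving for I: (1 + 1)·I equals the remaining terms, so I = (1/2)·(exp(3*r)*sin(3*r)/3 + exp(3*r)*cos(3*r)/3).

exp(3*r)*sin(3*r)/6 + exp(3*r)*cos(3*r)/6 + C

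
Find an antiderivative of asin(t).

Use integration by parts with u = arcsin(t), dv = dt.
Then du = 1/sqrt(-t**2 + 1) dt.

t*asin(t) + sqrt(-t**2 + 1) + C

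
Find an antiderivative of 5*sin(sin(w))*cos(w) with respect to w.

-5*cos(sin(w)) + C

Let u = sin(w), so du = (cos(w)) dw.
Rewriting, the integral becomes 5·∫ sin(u) du = 5·-cos(u).
Substituting back, u = sin(w).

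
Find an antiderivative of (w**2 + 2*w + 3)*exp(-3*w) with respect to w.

(-9*w**2 - 24*w - 35)*exp(-3*w)/27 + C

Use integration by parts with u = w**2 + 2*w + 3, dv = exp(-3*w) dw, so v = -exp(-3*w)/3.
Apply parts 2 times (tabular method): alternate signs, differentiate u down to 0, integrate dv up.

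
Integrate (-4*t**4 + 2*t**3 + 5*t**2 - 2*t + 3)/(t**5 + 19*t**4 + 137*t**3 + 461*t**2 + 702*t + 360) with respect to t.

log(t + 1)/30 + 27*log(t + 3) - 1061*log(t + 4)/6 + 653*log(t + 5)/2 - 1807*log(t + 6)/10 + C

Factor the denominator: (t + 1)*(t + 3)*(t + 4)*(t + 5)*(t + 6).
Partial-fraction decomposition: -1807/(10*(t + 6)) + 653/(2*(t + 5)) - 1061/(6*(t + 4)) + 27/(t + 3) + 1/(30*(t + 1)).
Integrate each term: A/(t−a) contributes A·log|t−a|.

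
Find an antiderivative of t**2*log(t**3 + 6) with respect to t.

t**3*log(t**3 + 6)/3 - t**3/3 + 2*log(t**3 + 6) + C

Let u = t**3 + 6, so du = (3*t**2) dt.
The integral becomes (1/3)·∫ log(u) du; integrate by parts with u′=log(u), dv′=du.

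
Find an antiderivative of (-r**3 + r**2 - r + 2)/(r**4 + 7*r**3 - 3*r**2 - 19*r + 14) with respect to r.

-59*log(r - 1)/576 + 16*log(r + 2)/45 - 401*log(r + 7)/320 - 1/(24*r - 24) + C

Factor the denominator: (r - 1)**2*(r + 2)*(r + 7).
Partial-fraction decomposition: -401/(320*(r + 7)) + 16/(45*(r + 2)) - 59/(576*(r - 1)) + 1/(24*(r - 1)**2).
Integrate each term; A/(r−a) gives A·log|r−a|; A/(r−a)² gives −A/(r−a).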